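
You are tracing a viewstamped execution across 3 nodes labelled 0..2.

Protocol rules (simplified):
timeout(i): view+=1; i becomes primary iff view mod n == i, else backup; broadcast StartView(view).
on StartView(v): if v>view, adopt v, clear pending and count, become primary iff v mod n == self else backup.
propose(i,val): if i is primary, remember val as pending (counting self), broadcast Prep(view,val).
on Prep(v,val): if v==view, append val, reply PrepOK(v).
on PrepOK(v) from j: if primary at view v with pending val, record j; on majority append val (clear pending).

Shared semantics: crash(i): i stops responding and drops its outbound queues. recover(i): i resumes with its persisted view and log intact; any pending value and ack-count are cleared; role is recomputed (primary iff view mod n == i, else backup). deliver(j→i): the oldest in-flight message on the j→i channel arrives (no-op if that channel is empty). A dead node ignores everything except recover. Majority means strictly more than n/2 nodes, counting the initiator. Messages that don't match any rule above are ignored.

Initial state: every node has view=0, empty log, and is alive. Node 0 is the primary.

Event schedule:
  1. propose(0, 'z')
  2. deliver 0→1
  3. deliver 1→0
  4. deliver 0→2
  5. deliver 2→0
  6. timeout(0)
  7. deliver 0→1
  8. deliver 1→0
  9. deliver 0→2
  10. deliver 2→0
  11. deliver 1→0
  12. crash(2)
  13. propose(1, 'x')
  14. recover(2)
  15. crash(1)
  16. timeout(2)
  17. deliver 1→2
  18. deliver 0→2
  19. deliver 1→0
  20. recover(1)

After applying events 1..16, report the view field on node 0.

1

1. propose(0,'z'):  nop
2. deliver 0→1:  <1:back v0 z>
3. deliver 1→0:  <0:prim v0 z>
4. deliver 0→2:  <2:back v0 z>
5. deliver 2→0:  nop
6. timeout(0):  <0:back v1 z>
7. deliver 0→1:  <1:prim v1 z>
8. deliver 1→0:  nop
9. deliver 0→2:  <2:back v1 z>
10. deliver 2→0:  nop
11. deliver 1→0:  nop
12. crash(2):  <2:✗back v1 z>
13. propose(1,'x'):  nop
14. recover(2):  <2:back v1 z>
15. crash(1):  <1:✗prim v1 z>
16. timeout(2):  <2:prim v2 z>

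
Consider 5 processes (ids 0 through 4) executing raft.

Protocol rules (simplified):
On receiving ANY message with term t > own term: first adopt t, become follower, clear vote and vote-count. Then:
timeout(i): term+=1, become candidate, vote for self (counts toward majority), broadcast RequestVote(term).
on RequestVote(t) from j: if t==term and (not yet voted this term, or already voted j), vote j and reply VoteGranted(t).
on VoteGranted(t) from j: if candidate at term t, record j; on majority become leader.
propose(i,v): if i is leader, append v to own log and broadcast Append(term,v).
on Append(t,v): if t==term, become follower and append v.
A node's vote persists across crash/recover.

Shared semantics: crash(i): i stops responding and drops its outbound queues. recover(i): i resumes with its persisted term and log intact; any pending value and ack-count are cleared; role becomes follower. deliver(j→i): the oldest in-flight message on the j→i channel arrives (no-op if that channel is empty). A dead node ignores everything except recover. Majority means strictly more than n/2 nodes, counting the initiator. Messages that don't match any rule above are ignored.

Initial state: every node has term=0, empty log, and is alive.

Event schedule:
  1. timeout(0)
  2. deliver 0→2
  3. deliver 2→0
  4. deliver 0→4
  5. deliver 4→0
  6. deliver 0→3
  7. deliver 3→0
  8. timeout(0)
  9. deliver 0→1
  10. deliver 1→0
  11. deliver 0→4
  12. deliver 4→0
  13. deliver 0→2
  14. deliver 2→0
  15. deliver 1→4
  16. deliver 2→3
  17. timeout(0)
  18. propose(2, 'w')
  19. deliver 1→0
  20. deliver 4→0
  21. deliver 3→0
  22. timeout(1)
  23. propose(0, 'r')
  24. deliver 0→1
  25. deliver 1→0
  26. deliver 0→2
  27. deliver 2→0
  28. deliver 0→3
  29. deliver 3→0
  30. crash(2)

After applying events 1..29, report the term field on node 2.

3

[1] timeout(0) → N0(cand t1 [-])
[2] deliver 0→2 → N2(foll t1 [-])
[3] deliver 2→0 → ∅
[4] deliver 0→4 → N4(foll t1 [-])
[5] deliver 4→0 → N0(lead t1 [-])
[6] deliver 0→3 → N3(foll t1 [-])
[7] deliver 3→0 → ∅
[8] timeout(0) → N0(cand t2 [-])
[9] deliver 0→1 → N1(foll t1 [-])
[10] deliver 1→0 → ∅
[11] deliver 0→4 → N4(foll t2 [-])
[12] deliver 4→0 → ∅
[13] deliver 0→2 → N2(foll t2 [-])
[14] deliver 2→0 → N0(lead t2 [-])
[15] deliver 1→4 → ∅
[16] deliver 2→3 → ∅
[17] timeout(0) → N0(cand t3 [-])
[18] propose(2,'w') → ∅
[19] deliver 1→0 → ∅
[20] deliver 4→0 → ∅
[21] deliver 3→0 → ∅
[22] timeout(1) → N1(cand t2 [-])
[23] propose(0,'r') → ∅
[24] deliver 0→1 → ∅
[25] deliver 1→0 → ∅
[26] deliver 0→2 → N2(foll t3 [-])
[27] deliver 2→0 → ∅
[28] deliver 0→3 → N3(foll t2 [-])
[29] deliver 3→0 → ∅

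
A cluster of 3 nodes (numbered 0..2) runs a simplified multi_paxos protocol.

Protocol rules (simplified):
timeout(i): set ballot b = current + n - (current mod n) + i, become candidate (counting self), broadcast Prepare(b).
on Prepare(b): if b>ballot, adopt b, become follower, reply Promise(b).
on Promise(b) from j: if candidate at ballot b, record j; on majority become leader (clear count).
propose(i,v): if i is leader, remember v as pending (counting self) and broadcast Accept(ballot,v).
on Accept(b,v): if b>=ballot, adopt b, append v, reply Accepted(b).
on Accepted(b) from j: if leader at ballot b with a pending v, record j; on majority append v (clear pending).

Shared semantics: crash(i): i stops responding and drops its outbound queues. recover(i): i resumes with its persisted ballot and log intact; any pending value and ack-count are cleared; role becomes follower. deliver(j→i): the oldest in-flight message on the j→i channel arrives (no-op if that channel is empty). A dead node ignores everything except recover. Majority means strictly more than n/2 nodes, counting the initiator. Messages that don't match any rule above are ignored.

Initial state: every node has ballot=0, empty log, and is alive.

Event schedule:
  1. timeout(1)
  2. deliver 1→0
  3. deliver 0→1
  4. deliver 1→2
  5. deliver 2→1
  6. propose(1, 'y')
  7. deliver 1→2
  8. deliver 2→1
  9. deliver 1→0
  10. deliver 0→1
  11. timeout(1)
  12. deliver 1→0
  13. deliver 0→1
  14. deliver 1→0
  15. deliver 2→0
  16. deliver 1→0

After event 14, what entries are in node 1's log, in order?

y

[1] timeout(1) → N1(cand b4 [-])
[2] deliver 1→0 → N0(foll b4 [-])
[3] deliver 0→1 → N1(lead b4 [-])
[4] deliver 1→2 → N2(foll b4 [-])
[5] deliver 2→1 → ∅
[6] propose(1,'y') → ∅
[7] deliver 1→2 → N2(foll b4 [y])
[8] deliver 2→1 → N1(lead b4 [y])
[9] deliver 1→0 → N0(foll b4 [y])
[10] deliver 0→1 → ∅
[11] timeout(1) → N1(cand b7 [y])
[12] deliver 1→0 → N0(foll b7 [y])
[13] deliver 0→1 → N1(lead b7 [y])
[14] deliver 1→0 → ∅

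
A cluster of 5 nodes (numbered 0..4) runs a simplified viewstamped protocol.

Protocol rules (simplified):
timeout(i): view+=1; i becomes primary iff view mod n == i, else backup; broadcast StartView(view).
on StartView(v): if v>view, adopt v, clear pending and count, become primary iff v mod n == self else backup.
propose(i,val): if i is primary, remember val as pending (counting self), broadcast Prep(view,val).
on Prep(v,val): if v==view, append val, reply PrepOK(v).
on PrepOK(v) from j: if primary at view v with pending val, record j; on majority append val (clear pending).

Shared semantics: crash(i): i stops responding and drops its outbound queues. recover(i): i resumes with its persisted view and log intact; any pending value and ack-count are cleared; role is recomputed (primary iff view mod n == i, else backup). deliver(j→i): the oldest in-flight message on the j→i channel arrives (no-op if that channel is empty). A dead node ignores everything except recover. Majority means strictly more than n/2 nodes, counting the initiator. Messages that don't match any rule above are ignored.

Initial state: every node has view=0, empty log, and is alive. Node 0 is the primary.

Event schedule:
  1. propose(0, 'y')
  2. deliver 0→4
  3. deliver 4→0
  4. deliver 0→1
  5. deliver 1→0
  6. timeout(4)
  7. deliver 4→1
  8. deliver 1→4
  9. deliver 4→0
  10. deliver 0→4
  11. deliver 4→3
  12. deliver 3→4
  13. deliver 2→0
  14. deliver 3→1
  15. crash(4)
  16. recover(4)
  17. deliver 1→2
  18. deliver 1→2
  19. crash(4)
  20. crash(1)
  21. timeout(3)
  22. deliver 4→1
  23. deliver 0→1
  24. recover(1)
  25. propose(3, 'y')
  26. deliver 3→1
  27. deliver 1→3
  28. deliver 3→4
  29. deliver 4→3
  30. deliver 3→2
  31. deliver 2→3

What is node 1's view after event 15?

after 1 — propose(0,'y'): ·
after 2 — deliver 0→4: n4:back/v0/[y]
after 3 — deliver 4→0: ·
after 4 — deliver 0→1: n1:back/v0/[y]
after 5 — deliver 1→0: n0:prim/v0/[y]
after 6 — timeout(4): n4:back/v1/[y]
after 7 — deliver 4→1: n1:prim/v1/[y]
after 8 — deliver 1→4: ·
after 9 — deliver 4→0: n0:back/v1/[y]
after 10 — deliver 0→4: ·
after 11 — deliver 4→3: n3:back/v1/[-]
after 12 — deliver 3→4: ·
after 13 — deliver 2→0: ·
after 14 — deliver 3→1: ·
after 15 — crash(4): n4:✗back/v1/[y]

1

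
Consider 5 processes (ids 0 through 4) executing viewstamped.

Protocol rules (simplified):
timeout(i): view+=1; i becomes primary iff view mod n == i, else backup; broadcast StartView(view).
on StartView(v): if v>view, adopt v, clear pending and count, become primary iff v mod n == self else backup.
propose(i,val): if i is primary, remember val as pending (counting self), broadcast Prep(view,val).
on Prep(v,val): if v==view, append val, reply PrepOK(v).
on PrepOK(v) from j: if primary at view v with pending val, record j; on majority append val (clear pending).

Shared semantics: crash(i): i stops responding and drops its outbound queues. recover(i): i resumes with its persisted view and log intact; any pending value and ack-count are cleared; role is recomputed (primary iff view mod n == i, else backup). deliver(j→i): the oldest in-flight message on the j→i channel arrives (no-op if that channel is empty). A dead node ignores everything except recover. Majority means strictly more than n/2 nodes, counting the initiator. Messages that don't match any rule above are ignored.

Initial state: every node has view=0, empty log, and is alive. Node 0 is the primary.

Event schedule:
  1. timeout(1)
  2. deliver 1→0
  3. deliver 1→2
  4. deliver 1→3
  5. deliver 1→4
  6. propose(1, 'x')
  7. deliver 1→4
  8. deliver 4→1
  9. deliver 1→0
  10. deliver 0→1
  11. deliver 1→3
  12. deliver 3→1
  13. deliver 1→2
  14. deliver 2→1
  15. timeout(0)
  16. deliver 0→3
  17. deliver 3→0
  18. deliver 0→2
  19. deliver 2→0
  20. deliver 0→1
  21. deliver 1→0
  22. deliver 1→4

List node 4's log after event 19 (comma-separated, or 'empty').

x

e1 timeout(1): 1[prim,v=1,-]
e2 deliver 1→0: 0[back,v=1,-]
e3 deliver 1→2: 2[back,v=1,-]
e4 deliver 1→3: 3[back,v=1,-]
e5 deliver 1→4: 4[back,v=1,-]
e6 propose(1,'x'): ·
e7 deliver 1→4: 4[back,v=1,x]
e8 deliver 4→1: ·
e9 deliver 1→0: 0[back,v=1,x]
e10 deliver 0→1: 1[prim,v=1,x]
e11 deliver 1→3: 3[back,v=1,x]
e12 deliver 3→1: ·
e13 deliver 1→2: 2[back,v=1,x]
e14 deliver 2→1: ·
e15 timeout(0): 0[back,v=2,x]
e16 deliver 0→3: 3[back,v=2,x]
e17 deliver 3→0: ·
e18 deliver 0→2: 2[prim,v=2,x]
e19 deliver 2→0: ·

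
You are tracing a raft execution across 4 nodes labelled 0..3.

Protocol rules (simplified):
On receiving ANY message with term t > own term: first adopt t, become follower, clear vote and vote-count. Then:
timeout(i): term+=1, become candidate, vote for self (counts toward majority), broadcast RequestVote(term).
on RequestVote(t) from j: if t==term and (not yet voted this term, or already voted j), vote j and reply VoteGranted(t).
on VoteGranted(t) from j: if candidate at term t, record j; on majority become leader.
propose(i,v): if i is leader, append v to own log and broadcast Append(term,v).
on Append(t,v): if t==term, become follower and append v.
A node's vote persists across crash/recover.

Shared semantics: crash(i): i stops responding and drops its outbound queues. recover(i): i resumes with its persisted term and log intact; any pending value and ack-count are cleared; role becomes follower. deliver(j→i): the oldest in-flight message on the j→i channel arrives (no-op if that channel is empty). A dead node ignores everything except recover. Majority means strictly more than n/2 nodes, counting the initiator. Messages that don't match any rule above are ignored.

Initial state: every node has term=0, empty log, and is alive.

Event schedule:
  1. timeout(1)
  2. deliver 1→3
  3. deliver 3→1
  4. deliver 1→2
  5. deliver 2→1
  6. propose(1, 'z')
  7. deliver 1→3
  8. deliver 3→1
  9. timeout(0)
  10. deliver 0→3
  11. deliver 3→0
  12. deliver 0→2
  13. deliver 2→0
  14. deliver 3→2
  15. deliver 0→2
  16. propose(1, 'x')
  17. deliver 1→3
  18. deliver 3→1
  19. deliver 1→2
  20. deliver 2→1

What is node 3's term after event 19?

1

[1] timeout(1) → N1(cand t1 [-])
[2] deliver 1→3 → N3(foll t1 [-])
[3] deliver 3→1 → ∅
[4] deliver 1→2 → N2(foll t1 [-])
[5] deliver 2→1 → N1(lead t1 [-])
[6] propose(1,'z') → N1(lead t1 [z])
[7] deliver 1→3 → N3(foll t1 [z])
[8] deliver 3→1 → ∅
[9] timeout(0) → N0(cand t1 [-])
[10] deliver 0→3 → ∅
[11] deliver 3→0 → ∅
[12] deliver 0→2 → ∅
[13] deliver 2→0 → ∅
[14] deliver 3→2 → ∅
[15] deliver 0→2 → ∅
[16] propose(1,'x') → N1(lead t1 [z,x])
[17] deliver 1→3 → N3(foll t1 [z,x])
[18] deliver 3→1 → ∅
[19] deliver 1→2 → N2(foll t1 [z])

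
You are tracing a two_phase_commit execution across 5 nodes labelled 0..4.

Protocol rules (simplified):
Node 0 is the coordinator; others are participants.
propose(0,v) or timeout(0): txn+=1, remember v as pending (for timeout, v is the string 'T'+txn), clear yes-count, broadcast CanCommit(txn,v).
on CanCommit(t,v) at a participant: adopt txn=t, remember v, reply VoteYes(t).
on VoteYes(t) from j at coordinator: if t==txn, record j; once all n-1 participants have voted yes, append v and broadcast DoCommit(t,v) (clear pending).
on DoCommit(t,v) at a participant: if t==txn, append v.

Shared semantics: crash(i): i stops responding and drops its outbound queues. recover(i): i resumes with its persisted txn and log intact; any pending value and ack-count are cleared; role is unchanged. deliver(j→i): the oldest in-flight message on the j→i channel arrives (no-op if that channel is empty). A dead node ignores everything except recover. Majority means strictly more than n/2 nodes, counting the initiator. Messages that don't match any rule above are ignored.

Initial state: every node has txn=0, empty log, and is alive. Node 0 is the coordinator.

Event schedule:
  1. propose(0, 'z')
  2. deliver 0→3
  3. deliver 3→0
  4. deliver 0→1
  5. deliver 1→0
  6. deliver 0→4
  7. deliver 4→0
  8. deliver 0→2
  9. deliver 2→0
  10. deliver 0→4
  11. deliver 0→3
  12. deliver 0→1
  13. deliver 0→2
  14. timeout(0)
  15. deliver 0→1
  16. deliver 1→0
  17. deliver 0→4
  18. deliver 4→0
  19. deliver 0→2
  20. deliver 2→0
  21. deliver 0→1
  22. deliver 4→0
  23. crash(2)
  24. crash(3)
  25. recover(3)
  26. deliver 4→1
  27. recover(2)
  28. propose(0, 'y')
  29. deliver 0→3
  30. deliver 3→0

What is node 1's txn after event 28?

[1] propose(0,'z') → N0(coor t1 [-])
[2] deliver 0→3 → N3(part t1 [-])
[3] deliver 3→0 → ∅
[4] deliver 0→1 → N1(part t1 [-])
[5] deliver 1→0 → ∅
[6] deliver 0→4 → N4(part t1 [-])
[7] deliver 4→0 → ∅
[8] deliver 0→2 → N2(part t1 [-])
[9] deliver 2→0 → N0(coor t1 [z])
[10] deliver 0→4 → N4(part t1 [z])
[11] deliver 0→3 → N3(part t1 [z])
[12] deliver 0→1 → N1(part t1 [z])
[13] deliver 0→2 → N2(part t1 [z])
[14] timeout(0) → N0(coor t2 [z])
[15] deliver 0→1 → N1(part t2 [z])
[16] deliver 1→0 → ∅
[17] deliver 0→4 → N4(part t2 [z])
[18] deliver 4→0 → ∅
[19] deliver 0→2 → N2(part t2 [z])
[20] deliver 2→0 → ∅
[21] deliver 0→1 → ∅
[22] deliver 4→0 → ∅
[23] crash(2) → N2(✗part t2 [z])
[24] crash(3) → N3(✗part t1 [z])
[25] recover(3) → N3(part t1 [z])
[26] deliver 4→1 → ∅
[27] recover(2) → N2(part t2 [z])
[28] propose(0,'y') → N0(coor t3 [z])

2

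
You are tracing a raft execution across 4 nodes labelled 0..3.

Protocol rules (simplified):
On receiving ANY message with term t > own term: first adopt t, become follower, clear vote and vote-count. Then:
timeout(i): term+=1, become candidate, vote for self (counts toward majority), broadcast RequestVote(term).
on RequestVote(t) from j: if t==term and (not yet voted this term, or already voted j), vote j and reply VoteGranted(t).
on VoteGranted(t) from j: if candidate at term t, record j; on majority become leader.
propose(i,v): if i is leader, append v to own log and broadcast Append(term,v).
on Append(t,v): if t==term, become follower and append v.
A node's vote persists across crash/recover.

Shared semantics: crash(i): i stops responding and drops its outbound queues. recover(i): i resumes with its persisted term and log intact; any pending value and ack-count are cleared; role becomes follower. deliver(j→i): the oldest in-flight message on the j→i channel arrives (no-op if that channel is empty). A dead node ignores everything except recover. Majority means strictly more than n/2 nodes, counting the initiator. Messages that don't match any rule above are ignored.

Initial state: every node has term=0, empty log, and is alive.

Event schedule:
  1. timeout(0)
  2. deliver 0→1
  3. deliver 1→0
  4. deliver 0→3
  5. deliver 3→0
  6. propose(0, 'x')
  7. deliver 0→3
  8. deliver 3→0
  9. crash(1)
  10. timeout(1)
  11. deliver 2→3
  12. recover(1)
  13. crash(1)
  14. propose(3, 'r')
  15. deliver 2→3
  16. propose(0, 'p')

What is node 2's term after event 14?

0

[1] timeout(0) → N0(cand t1 [-])
[2] deliver 0→1 → N1(foll t1 [-])
[3] deliver 1→0 → ∅
[4] deliver 0→3 → N3(foll t1 [-])
[5] deliver 3→0 → N0(lead t1 [-])
[6] propose(0,'x') → N0(lead t1 [x])
[7] deliver 0→3 → N3(foll t1 [x])
[8] deliver 3→0 → ∅
[9] crash(1) → N1(✗foll t1 [-])
[10] timeout(1) → ∅
[11] deliver 2→3 → ∅
[12] recover(1) → N1(foll t1 [-])
[13] crash(1) → N1(✗foll t1 [-])
[14] propose(3,'r') → ∅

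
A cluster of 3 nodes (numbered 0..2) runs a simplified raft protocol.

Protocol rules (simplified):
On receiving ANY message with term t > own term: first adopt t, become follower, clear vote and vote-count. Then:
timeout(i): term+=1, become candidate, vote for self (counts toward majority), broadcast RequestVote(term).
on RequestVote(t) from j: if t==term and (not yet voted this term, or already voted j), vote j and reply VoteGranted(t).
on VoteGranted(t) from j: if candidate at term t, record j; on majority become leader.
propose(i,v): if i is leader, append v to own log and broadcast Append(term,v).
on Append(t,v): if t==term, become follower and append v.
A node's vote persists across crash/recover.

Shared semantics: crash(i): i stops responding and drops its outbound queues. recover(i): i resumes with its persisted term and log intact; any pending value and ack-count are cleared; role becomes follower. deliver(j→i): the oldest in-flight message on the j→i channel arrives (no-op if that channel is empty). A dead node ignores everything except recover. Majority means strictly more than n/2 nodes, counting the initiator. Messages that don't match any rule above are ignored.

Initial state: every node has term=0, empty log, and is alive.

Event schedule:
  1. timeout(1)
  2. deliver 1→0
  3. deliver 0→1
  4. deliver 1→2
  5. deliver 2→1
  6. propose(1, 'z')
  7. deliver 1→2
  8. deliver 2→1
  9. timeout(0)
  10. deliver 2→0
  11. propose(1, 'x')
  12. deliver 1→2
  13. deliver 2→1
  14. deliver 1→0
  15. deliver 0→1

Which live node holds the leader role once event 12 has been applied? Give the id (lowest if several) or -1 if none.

after 1 — timeout(1): n1:cand/t1/[-]
after 2 — deliver 1→0: n0:foll/t1/[-]
after 3 — deliver 0→1: n1:lead/t1/[-]
after 4 — deliver 1→2: n2:foll/t1/[-]
after 5 — deliver 2→1: ·
after 6 — propose(1,'z'): n1:lead/t1/[z]
after 7 — deliver 1→2: n2:foll/t1/[z]
after 8 — deliver 2→1: ·
after 9 — timeout(0): n0:cand/t2/[-]
after 10 — deliver 2→0: ·
after 11 — propose(1,'x'): n1:lead/t1/[z,x]
after 12 — deliver 1→2: n2:foll/t1/[z,x]

1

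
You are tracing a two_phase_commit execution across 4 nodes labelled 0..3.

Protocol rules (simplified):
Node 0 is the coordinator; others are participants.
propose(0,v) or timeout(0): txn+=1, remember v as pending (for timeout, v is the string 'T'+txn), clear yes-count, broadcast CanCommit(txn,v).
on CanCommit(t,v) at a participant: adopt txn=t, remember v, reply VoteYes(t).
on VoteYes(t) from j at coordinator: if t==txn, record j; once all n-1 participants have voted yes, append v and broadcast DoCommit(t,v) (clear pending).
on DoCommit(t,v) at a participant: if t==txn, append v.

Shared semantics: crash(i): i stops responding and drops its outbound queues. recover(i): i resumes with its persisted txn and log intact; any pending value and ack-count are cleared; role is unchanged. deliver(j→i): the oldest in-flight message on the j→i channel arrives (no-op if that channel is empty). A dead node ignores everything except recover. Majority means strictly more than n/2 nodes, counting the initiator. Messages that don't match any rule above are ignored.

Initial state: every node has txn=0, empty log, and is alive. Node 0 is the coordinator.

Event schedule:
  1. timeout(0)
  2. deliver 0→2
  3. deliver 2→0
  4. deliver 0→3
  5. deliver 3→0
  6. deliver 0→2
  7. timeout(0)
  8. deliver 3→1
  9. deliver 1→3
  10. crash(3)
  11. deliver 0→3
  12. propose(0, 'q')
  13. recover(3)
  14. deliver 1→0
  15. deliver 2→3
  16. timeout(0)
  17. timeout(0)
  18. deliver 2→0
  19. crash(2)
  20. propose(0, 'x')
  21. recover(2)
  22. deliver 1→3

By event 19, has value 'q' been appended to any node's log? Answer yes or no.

e1 timeout(0): 0[coor,t=1,-]
e2 deliver 0→2: 2[part,t=1,-]
e3 deliver 2→0: ·
e4 deliver 0→3: 3[part,t=1,-]
e5 deliver 3→0: ·
e6 deliver 0→2: ·
e7 timeout(0): 0[coor,t=2,-]
e8 deliver 3→1: ·
e9 deliver 1→3: ·
e10 crash(3): 3[✗part,t=1,-]
e11 deliver 0→3: ·
e12 propose(0,'q'): 0[coor,t=3,-]
e13 recover(3): 3[part,t=1,-]
e14 deliver 1→0: ·
e15 deliver 2→3: ·
e16 timeout(0): 0[coor,t=4,-]
e17 timeout(0): 0[coor,t=5,-]
e18 deliver 2→0: ·
e19 crash(2): 2[✗part,t=1,-]

no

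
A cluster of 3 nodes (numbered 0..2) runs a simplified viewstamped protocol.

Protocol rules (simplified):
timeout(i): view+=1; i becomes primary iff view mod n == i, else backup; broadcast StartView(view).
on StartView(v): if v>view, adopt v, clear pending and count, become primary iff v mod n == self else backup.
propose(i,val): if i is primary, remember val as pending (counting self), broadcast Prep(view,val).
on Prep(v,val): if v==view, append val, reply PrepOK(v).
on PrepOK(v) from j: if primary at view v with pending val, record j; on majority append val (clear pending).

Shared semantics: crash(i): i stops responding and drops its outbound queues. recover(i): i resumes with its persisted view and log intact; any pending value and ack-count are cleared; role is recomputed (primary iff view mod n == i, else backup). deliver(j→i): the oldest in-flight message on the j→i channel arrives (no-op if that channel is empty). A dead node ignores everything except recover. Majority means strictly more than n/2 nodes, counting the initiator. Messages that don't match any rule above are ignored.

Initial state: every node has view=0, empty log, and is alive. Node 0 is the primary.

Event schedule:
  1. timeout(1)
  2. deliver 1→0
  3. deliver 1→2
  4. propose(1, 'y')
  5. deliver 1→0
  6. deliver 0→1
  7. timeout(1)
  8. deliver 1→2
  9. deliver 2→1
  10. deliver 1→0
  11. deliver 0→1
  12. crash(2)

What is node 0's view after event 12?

2

e1 timeout(1): 1[prim,v=1,-]
e2 deliver 1→0: 0[back,v=1,-]
e3 deliver 1→2: 2[back,v=1,-]
e4 propose(1,'y'): ·
e5 deliver 1→0: 0[back,v=1,y]
e6 deliver 0→1: 1[prim,v=1,y]
e7 timeout(1): 1[back,v=2,y]
e8 deliver 1→2: 2[back,v=1,y]
e9 deliver 2→1: ·
e10 deliver 1→0: 0[back,v=2,y]
e11 deliver 0→1: ·
e12 crash(2): 2[✗back,v=1,y]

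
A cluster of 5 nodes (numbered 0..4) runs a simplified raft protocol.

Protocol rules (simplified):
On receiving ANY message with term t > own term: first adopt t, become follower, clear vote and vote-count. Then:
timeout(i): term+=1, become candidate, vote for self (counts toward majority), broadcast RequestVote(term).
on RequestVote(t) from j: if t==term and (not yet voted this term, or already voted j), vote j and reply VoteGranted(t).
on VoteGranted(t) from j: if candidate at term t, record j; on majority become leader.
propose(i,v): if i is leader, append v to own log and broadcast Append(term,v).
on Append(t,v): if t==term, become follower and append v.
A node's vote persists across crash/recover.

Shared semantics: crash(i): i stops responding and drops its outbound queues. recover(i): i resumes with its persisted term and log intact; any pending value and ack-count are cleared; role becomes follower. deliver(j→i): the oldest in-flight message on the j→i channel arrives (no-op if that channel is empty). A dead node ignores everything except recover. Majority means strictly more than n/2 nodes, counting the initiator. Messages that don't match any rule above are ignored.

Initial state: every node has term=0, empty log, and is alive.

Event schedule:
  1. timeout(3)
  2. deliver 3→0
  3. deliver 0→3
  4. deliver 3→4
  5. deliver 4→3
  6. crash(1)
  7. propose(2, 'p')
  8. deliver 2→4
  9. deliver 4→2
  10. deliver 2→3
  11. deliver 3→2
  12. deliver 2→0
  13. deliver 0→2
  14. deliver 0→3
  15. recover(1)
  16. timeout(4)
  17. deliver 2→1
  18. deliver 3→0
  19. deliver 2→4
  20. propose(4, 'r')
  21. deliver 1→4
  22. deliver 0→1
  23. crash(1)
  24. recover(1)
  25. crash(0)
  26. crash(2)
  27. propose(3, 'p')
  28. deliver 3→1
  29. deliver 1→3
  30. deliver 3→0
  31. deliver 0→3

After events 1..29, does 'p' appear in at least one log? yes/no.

yes

1. timeout(3):  <3:cand t1 ->
2. deliver 3→0:  <0:foll t1 ->
3. deliver 0→3:  nop
4. deliver 3→4:  <4:foll t1 ->
5. deliver 4→3:  <3:lead t1 ->
6. crash(1):  <1:✗foll t0 ->
7. propose(2,'p'):  nop
8. deliver 2→4:  nop
9. deliver 4→2:  nop
10. deliver 2→3:  nop
11. deliver 3→2:  <2:foll t1 ->
12. deliver 2→0:  nop
13. deliver 0→2:  nop
14. deliver 0→3:  nop
15. recover(1):  <1:foll t0 ->
16. timeout(4):  <4:cand t2 ->
17. deliver 2→1:  nop
18. deliver 3→0:  nop
19. deliver 2→4:  nop
20. propose(4,'r'):  nop
21. deliver 1→4:  nop
22. deliver 0→1:  nop
23. crash(1):  <1:✗foll t0 ->
24. recover(1):  <1:foll t0 ->
25. crash(0):  <0:✗foll t1 ->
26. crash(2):  <2:✗foll t1 ->
27. propose(3,'p'):  <3:lead t1 p>
28. deliver 3→1:  <1:foll t1 ->
29. deliver 1→3:  nop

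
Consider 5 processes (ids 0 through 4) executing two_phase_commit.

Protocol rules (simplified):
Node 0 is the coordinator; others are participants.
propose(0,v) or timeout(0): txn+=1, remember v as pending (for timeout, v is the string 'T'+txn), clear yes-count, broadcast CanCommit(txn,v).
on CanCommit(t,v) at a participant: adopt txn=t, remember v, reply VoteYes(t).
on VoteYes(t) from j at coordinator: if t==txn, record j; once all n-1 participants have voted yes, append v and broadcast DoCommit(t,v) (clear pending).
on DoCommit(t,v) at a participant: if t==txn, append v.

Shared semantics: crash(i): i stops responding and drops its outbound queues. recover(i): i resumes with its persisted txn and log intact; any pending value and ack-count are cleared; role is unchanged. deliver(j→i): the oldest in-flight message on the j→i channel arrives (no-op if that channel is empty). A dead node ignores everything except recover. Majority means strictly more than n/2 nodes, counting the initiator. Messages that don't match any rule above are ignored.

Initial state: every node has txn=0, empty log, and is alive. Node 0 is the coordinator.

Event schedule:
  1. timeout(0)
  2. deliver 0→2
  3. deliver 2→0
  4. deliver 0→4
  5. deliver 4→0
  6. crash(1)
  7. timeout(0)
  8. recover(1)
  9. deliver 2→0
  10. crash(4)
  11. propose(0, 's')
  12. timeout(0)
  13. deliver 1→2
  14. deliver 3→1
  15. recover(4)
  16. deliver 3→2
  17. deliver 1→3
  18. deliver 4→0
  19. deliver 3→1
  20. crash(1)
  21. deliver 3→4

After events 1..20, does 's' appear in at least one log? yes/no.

1. timeout(0):  <0:coor t1 ->
2. deliver 0→2:  <2:part t1 ->
3. deliver 2→0:  nop
4. deliver 0→4:  <4:part t1 ->
5. deliver 4→0:  nop
6. crash(1):  <1:✗part t0 ->
7. timeout(0):  <0:coor t2 ->
8. recover(1):  <1:part t0 ->
9. deliver 2→0:  nop
10. crash(4):  <4:✗part t1 ->
11. propose(0,'s'):  <0:coor t3 ->
12. timeout(0):  <0:coor t4 ->
13. deliver 1→2:  nop
14. deliver 3→1:  nop
15. recover(4):  <4:part t1 ->
16. deliver 3→2:  nop
17. deliver 1→3:  nop
18. deliver 4→0:  nop
19. deliver 3→1:  nop
20. crash(1):  <1:✗part t0 ->

no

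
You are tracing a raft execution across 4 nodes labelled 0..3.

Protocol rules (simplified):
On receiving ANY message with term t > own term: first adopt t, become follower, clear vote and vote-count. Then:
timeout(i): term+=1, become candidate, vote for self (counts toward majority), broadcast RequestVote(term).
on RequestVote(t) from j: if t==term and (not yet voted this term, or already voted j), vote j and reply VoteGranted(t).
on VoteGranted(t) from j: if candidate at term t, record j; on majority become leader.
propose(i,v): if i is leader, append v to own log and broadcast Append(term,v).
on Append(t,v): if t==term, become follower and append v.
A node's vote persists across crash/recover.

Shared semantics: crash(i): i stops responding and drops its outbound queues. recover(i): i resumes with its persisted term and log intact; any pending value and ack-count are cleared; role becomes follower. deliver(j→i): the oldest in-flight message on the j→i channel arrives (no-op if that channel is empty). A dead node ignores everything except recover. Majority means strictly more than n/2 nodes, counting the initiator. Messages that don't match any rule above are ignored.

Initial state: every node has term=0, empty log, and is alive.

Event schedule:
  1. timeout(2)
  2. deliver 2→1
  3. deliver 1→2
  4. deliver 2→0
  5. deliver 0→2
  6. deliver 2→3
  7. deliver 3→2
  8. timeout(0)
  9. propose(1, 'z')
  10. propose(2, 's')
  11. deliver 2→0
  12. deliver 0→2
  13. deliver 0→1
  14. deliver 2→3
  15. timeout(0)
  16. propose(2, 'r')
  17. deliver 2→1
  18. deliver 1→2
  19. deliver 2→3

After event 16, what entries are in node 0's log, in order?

after 1 — timeout(2): n2:cand/t1/[-]
after 2 — deliver 2→1: n1:foll/t1/[-]
after 3 — deliver 1→2: ·
after 4 — deliver 2→0: n0:foll/t1/[-]
after 5 — deliver 0→2: n2:lead/t1/[-]
after 6 — deliver 2→3: n3:foll/t1/[-]
after 7 — deliver 3→2: ·
after 8 — timeout(0): n0:cand/t2/[-]
after 9 — propose(1,'z'): ·
after 10 — propose(2,'s'): n2:lead/t1/[s]
after 11 — deliver 2→0: ·
after 12 — deliver 0→2: n2:foll/t2/[s]
after 13 — deliver 0→1: n1:foll/t2/[-]
after 14 — deliver 2→3: n3:foll/t1/[s]
after 15 — timeout(0): n0:cand/t3/[-]
after 16 — propose(2,'r'): ·

empty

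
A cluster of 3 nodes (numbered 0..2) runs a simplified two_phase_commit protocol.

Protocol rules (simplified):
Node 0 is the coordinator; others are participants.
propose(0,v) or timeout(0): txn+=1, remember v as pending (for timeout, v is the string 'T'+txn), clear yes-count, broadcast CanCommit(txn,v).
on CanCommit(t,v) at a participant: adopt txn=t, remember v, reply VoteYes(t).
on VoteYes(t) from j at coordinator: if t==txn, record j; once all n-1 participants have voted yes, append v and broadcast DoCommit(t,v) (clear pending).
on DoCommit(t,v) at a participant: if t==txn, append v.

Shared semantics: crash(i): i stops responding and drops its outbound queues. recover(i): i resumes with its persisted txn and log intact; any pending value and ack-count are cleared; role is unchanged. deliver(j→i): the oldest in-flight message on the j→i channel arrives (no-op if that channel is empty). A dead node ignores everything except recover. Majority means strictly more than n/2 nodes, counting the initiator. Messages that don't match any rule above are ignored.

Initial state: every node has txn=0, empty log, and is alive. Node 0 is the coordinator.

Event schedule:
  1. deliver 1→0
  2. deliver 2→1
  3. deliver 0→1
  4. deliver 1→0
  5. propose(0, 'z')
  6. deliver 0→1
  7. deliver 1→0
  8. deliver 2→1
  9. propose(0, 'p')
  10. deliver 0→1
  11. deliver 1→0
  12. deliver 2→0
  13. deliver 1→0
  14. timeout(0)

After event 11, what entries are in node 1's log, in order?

[1] deliver 1→0 → ∅
[2] deliver 2→1 → ∅
[3] deliver 0→1 → ∅
[4] deliver 1→0 → ∅
[5] propose(0,'z') → N0(coor t1 [-])
[6] deliver 0→1 → N1(part t1 [-])
[7] deliver 1→0 → ∅
[8] deliver 2→1 → ∅
[9] propose(0,'p') → N0(coor t2 [-])
[10] deliver 0→1 → N1(part t2 [-])
[11] deliver 1→0 → ∅

empty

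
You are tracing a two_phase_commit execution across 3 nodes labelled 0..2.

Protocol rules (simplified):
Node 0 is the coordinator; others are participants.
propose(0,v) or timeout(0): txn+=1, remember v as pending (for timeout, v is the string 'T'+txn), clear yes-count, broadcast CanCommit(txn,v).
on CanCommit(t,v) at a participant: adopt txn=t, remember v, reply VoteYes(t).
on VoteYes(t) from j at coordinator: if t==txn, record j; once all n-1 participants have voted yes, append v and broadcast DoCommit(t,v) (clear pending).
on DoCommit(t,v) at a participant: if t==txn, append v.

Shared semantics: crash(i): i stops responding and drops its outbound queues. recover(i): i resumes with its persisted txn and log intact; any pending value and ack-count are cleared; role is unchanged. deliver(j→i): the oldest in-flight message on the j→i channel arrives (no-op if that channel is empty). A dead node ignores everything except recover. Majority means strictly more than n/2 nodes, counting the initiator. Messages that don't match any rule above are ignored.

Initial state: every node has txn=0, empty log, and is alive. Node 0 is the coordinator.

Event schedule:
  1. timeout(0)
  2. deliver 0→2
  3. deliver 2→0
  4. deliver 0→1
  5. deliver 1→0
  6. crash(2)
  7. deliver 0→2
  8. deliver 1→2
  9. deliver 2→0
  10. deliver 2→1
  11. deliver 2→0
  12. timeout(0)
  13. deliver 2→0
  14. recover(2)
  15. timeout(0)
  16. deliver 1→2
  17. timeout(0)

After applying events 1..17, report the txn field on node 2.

after 1 — timeout(0): n0:coor/t1/[-]
after 2 — deliver 0→2: n2:part/t1/[-]
after 3 — deliver 2→0: ·
after 4 — deliver 0→1: n1:part/t1/[-]
after 5 — deliver 1→0: n0:coor/t1/[T1]
after 6 — crash(2): n2:✗part/t1/[-]
after 7 — deliver 0→2: ·
after 8 — deliver 1→2: ·
after 9 — deliver 2→0: ·
after 10 — deliver 2→1: ·
after 11 — deliver 2→0: ·
after 12 — timeout(0): n0:coor/t2/[T1]
after 13 — deliver 2→0: ·
after 14 — recover(2): n2:part/t1/[-]
after 15 — timeout(0): n0:coor/t3/[T1]
after 16 — deliver 1→2: ·
after 17 — timeout(0): n0:coor/t4/[T1]

1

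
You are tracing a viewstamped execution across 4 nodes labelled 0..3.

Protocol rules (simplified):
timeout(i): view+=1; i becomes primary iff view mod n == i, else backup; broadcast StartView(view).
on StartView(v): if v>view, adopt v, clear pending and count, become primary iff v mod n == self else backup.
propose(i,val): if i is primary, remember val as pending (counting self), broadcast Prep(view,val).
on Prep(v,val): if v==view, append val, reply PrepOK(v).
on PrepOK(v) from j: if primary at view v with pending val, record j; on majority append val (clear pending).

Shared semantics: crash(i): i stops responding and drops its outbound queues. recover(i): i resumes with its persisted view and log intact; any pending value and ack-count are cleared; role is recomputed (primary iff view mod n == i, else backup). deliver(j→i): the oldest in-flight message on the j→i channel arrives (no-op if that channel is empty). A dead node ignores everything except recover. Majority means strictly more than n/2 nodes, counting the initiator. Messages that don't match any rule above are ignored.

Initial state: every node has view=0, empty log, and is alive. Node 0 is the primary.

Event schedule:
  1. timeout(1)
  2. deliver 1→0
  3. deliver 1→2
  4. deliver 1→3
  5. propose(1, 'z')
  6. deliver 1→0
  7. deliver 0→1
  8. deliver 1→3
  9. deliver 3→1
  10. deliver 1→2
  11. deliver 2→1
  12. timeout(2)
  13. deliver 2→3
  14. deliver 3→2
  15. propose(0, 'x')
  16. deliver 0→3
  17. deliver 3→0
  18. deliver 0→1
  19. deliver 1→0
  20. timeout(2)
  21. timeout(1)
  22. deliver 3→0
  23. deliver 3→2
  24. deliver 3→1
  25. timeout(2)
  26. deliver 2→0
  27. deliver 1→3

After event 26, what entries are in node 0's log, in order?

e1 timeout(1): 1[prim,v=1,-]
e2 deliver 1→0: 0[back,v=1,-]
e3 deliver 1→2: 2[back,v=1,-]
e4 deliver 1→3: 3[back,v=1,-]
e5 propose(1,'z'): ·
e6 deliver 1→0: 0[back,v=1,z]
e7 deliver 0→1: ·
e8 deliver 1→3: 3[back,v=1,z]
e9 deliver 3→1: 1[prim,v=1,z]
e10 deliver 1→2: 2[back,v=1,z]
e11 deliver 2→1: ·
e12 timeout(2): 2[prim,v=2,z]
e13 deliver 2→3: 3[back,v=2,z]
e14 deliver 3→2: ·
e15 propose(0,'x'): ·
e16 deliver 0→3: ·
e17 deliver 3→0: ·
e18 deliver 0→1: ·
e19 deliver 1→0: ·
e20 timeout(2): 2[back,v=3,z]
e21 timeout(1): 1[back,v=2,z]
e22 deliver 3→0: ·
e23 deliver 3→2: ·
e24 deliver 3→1: ·
e25 timeout(2): 2[back,v=4,z]
e26 deliver 2→0: 0[back,v=2,z]

z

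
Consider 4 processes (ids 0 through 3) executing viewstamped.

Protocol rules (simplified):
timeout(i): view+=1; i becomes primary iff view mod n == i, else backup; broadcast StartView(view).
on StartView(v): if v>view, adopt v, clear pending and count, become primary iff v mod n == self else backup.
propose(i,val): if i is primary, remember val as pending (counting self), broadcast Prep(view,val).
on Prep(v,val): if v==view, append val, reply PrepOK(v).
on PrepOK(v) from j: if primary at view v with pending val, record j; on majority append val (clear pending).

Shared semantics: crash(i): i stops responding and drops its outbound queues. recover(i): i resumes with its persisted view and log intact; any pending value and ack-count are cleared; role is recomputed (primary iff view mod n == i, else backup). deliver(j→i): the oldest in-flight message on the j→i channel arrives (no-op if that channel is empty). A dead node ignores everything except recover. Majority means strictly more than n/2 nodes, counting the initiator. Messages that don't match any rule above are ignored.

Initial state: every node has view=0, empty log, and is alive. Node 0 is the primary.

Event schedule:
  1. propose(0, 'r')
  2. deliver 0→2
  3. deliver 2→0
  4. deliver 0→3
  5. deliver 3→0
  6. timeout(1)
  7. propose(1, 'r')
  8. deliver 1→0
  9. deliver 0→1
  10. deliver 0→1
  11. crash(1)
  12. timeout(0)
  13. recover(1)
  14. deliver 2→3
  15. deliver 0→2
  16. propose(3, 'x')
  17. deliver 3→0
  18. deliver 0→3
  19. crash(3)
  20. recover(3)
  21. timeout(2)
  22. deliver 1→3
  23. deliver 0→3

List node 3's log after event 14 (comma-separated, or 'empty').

step 1 propose(0,'r'): —
step 2 deliver 0→2: 2={back,v=0,log=r}
step 3 deliver 2→0: —
step 4 deliver 0→3: 3={back,v=0,log=r}
step 5 deliver 3→0: 0={prim,v=0,log=r}
step 6 timeout(1): 1={prim,v=1,log=-}
step 7 propose(1,'r'): —
step 8 deliver 1→0: 0={back,v=1,log=r}
step 9 deliver 0→1: —
step 10 deliver 0→1: —
step 11 crash(1): 1={✗prim,v=1,log=-}
step 12 timeout(0): 0={back,v=2,log=r}
step 13 recover(1): 1={prim,v=1,log=-}
step 14 deliver 2→3: —

r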